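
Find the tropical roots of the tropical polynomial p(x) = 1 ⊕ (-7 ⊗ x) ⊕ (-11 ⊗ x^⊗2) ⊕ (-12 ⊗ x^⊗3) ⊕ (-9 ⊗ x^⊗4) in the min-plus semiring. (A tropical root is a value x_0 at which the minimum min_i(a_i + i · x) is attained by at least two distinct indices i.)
Roots: {-3, 1, 4, 8}

Each tropical root is a break point of the lower envelope of the lines y = a_i + i · x (there are 5 lines, with slopes 0, 1, ..., 4). Only the lines that attain the minimum somewhere contribute to roots; other lines are dominated. Here the surviving (envelope) indices are i = 4, i = 3, i = 2, i = 1, i = 0.
Intersections between consecutive envelope lines give the roots: for adjacent envelope indices i < j the intersection is x = (a_i − a_j) / (j − i). Reading off the sorted break points: {-3, 1, 4, 8}.
Verification: at each break x_0, at least two indices attain the minimum of min_i(a_i + i · x_0).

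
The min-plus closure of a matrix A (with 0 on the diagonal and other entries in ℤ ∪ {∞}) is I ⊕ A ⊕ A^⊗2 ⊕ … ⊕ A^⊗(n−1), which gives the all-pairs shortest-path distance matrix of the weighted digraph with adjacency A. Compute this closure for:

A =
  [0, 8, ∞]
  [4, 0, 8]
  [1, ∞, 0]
Closure =
  [0, 8, 16]
  [4, 0, 8]
  [1, 9, 0]

This is the Floyd-Warshall all-pairs shortest-path computation. For each intermediate vertex k = 0, 1, …, 2, update dist[i][j] ← min(dist[i][j], dist[i][k] + dist[k][j]). The final matrix gives, for each (i, j), the minimum total weight of any directed path from i to j (possibly empty when i = j).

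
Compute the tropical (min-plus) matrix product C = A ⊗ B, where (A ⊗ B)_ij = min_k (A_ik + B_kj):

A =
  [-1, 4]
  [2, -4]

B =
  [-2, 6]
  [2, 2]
A ⊗ B =
  [-3, 5]
  [-2, -2]

Apply the min-plus product entry-by-entry:
  C[0][0] = min over k of (A[0][0] + B[0][0] = -1 + -2 = -3, A[0][1] + B[1][0] = 4 + 2 = 6) = -3 (attained at k = 0)
  C[0][1] = min over k of (A[0][0] + B[0][1] = -1 + 6 = 5, A[0][1] + B[1][1] = 4 + 2 = 6) = 5 (attained at k = 0)
  C[1][0] = min over k of (A[1][0] + B[0][0] = 2 + -2 = 0, A[1][1] + B[1][0] = -4 + 2 = -2) = -2 (attained at k = 1)
  C[1][1] = min over k of (A[1][0] + B[0][1] = 2 + 6 = 8, A[1][1] + B[1][1] = -4 + 2 = -2) = -2 (attained at k = 1)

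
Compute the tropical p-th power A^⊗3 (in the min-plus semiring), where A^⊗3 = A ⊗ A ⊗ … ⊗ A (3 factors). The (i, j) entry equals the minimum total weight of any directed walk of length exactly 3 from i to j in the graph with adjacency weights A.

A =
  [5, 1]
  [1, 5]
A^⊗3 =
  [7, 3]
  [3, 7]

Each entry (A^⊗3)_ij equals the minimum over all length-3 walks i = v_0 → v_1 → … → v_3 = j of Σ_t A[v_t][v_{t+1}]. For example, for (i, j) = (0, 1) we minimise over 4 possible intermediate vertex sequences; the minimum is 3, attained along the walk 0 → 1 → 0 → 1.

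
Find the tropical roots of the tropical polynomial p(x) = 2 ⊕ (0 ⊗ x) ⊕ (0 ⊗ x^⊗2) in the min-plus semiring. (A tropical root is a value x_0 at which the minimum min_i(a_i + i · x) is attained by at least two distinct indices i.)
Roots: {0, 2}

Each tropical root is a break point of the lower envelope of the lines y = a_i + i · x (there are 3 lines, with slopes 0, 1, ..., 2). Only the lines that attain the minimum somewhere contribute to roots; other lines are dominated. Here the surviving (envelope) indices are i = 2, i = 1, i = 0.
Intersections between consecutive envelope lines give the roots: for adjacent envelope indices i < j the intersection is x = (a_i − a_j) / (j − i). Reading off the sorted break points: {0, 2}.
Verification: at each break x_0, at least two indices attain the minimum of min_i(a_i + i · x_0).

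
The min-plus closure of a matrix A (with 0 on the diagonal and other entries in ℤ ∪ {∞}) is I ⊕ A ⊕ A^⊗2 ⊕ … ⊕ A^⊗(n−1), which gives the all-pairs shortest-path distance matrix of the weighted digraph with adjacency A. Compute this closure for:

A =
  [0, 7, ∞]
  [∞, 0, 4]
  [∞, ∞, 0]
Closure =
  [0, 7, 11]
  [∞, 0, 4]
  [∞, ∞, 0]

This is the Floyd-Warshall all-pairs shortest-path computation. For each intermediate vertex k = 0, 1, …, 2, update dist[i][j] ← min(dist[i][j], dist[i][k] + dist[k][j]). The final matrix gives, for each (i, j), the minimum total weight of any directed path from i to j (possibly empty when i = j).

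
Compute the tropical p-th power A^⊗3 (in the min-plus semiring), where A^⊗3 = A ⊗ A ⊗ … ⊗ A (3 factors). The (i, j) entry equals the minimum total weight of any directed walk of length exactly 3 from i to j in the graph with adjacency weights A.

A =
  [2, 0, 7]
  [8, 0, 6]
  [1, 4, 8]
A^⊗3 =
  [6, 0, 6]
  [7, 0, 6]
  [5, 1, 7]

Each entry (A^⊗3)_ij equals the minimum over all length-3 walks i = v_0 → v_1 → … → v_3 = j of Σ_t A[v_t][v_{t+1}]. For example, for (i, j) = (0, 2) we minimise over 9 possible intermediate vertex sequences; the minimum is 6, attained along the walk 0 → 1 → 1 → 2.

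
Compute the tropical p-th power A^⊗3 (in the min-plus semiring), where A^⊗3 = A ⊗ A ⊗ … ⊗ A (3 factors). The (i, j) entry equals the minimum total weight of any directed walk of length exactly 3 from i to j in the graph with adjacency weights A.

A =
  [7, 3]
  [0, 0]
A^⊗3 =
  [3, 3]
  [0, 0]

Each entry (A^⊗3)_ij equals the minimum over all length-3 walks i = v_0 → v_1 → … → v_3 = j of Σ_t A[v_t][v_{t+1}]. For example, for (i, j) = (0, 1) we minimise over 4 possible intermediate vertex sequences; the minimum is 3, attained along the walk 0 → 1 → 1 → 1.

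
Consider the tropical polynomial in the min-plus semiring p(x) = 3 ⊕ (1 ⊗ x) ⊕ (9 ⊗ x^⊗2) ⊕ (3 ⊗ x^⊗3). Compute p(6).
p(6) = 3

A tropical monomial a ⊗ x^⊗i evaluates to a + i · x. Evaluating each term at x = 6:
  Term 0 contributes 3 + 0 · 6 = 3
  Term 1 contributes 1 + 1 · 6 = 7
  Term 2 contributes 9 + 2 · 6 = 21
  Term 3 contributes 3 + 3 · 6 = 21
p(6) = ⊕ of these = min[3, 7, 21, 21] = 3.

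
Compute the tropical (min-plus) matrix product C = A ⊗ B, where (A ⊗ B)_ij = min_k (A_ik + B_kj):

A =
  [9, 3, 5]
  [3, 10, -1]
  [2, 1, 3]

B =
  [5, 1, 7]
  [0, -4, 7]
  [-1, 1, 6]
A ⊗ B =
  [3, -1, 10]
  [-2, 0, 5]
  [1, -3, 8]

Apply the min-plus product entry-by-entry:
  C[0][0] = min over k of (A[0][0] + B[0][0] = 9 + 5 = 14, A[0][1] + B[1][0] = 3 + 0 = 3, A[0][2] + B[2][0] = 5 + -1 = 4) = 3 (attained at k = 1)
  C[0][1] = min over k of (A[0][0] + B[0][1] = 9 + 1 = 10, A[0][1] + B[1][1] = 3 + -4 = -1, A[0][2] + B[2][1] = 5 + 1 = 6) = -1 (attained at k = 1)
  C[0][2] = min over k of (A[0][0] + B[0][2] = 9 + 7 = 16, A[0][1] + B[1][2] = 3 + 7 = 10, A[0][2] + B[2][2] = 5 + 6 = 11) = 10 (attained at k = 1)
  C[1][0] = min over k of (A[1][0] + B[0][0] = 3 + 5 = 8, A[1][1] + B[1][0] = 10 + 0 = 10, A[1][2] + B[2][0] = -1 + -1 = -2) = -2 (attained at k = 2)
  C[1][1] = min over k of (A[1][0] + B[0][1] = 3 + 1 = 4, A[1][1] + B[1][1] = 10 + -4 = 6, A[1][2] + B[2][1] = -1 + 1 = 0) = 0 (attained at k = 2)
  C[1][2] = min over k of (A[1][0] + B[0][2] = 3 + 7 = 10, A[1][1] + B[1][2] = 10 + 7 = 17, A[1][2] + B[2][2] = -1 + 6 = 5) = 5 (attained at k = 2)
  C[2][0] = min over k of (A[2][0] + B[0][0] = 2 + 5 = 7, A[2][1] + B[1][0] = 1 + 0 = 1, A[2][2] + B[2][0] = 3 + -1 = 2) = 1 (attained at k = 1)
  C[2][1] = min over k of (A[2][0] + B[0][1] = 2 + 1 = 3, A[2][1] + B[1][1] = 1 + -4 = -3, A[2][2] + B[2][1] = 3 + 1 = 4) = -3 (attained at k = 1)
  C[2][2] = min over k of (A[2][0] + B[0][2] = 2 + 7 = 9, A[2][1] + B[1][2] = 1 + 7 = 8, A[2][2] + B[2][2] = 3 + 6 = 9) = 8 (attained at k = 1)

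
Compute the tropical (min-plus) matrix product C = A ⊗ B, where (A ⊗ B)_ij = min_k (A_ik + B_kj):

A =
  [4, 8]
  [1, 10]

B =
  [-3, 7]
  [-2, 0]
A ⊗ B =
  [1, 8]
  [-2, 8]

Apply the min-plus product entry-by-entry:
  C[0][0] = min over k of (A[0][0] + B[0][0] = 4 + -3 = 1, A[0][1] + B[1][0] = 8 + -2 = 6) = 1 (attained at k = 0)
  C[0][1] = min over k of (A[0][0] + B[0][1] = 4 + 7 = 11, A[0][1] + B[1][1] = 8 + 0 = 8) = 8 (attained at k = 1)
  C[1][0] = min over k of (A[1][0] + B[0][0] = 1 + -3 = -2, A[1][1] + B[1][0] = 10 + -2 = 8) = -2 (attained at k = 0)
  C[1][1] = min over k of (A[1][0] + B[0][1] = 1 + 7 = 8, A[1][1] + B[1][1] = 10 + 0 = 10) = 8 (attained at k = 0)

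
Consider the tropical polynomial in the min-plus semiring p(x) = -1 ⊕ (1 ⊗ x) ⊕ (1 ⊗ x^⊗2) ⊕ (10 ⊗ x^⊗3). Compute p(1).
p(1) = -1

A tropical monomial a ⊗ x^⊗i evaluates to a + i · x. Evaluating each term at x = 1:
  Term 0 contributes -1 + 0 · 1 = -1
  Term 1 contributes 1 + 1 · 1 = 2
  Term 2 contributes 1 + 2 · 1 = 3
  Term 3 contributes 10 + 3 · 1 = 13
p(1) = ⊕ of these = min[-1, 2, 3, 13] = -1.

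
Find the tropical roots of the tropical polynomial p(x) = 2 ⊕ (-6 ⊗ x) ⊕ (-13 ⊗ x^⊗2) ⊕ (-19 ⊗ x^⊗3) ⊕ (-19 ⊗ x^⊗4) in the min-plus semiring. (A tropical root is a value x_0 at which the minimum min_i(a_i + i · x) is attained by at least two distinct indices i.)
Roots: {0, 6, 7, 8}

Each tropical root is a break point of the lower envelope of the lines y = a_i + i · x (there are 5 lines, with slopes 0, 1, ..., 4). Only the lines that attain the minimum somewhere contribute to roots; other lines are dominated. Here the surviving (envelope) indices are i = 4, i = 3, i = 2, i = 1, i = 0.
Intersections between consecutive envelope lines give the roots: for adjacent envelope indices i < j the intersection is x = (a_i − a_j) / (j − i). Reading off the sorted break points: {0, 6, 7, 8}.
Verification: at each break x_0, at least two indices attain the minimum of min_i(a_i + i · x_0).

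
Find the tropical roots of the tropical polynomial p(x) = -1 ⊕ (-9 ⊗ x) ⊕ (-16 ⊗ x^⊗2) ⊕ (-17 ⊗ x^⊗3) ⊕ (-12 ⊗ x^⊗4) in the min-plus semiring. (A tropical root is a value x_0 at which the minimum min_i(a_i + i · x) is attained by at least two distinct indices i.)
Roots: {-5, 1, 7, 8}

Each tropical root is a break point of the lower envelope of the lines y = a_i + i · x (there are 5 lines, with slopes 0, 1, ..., 4). Only the lines that attain the minimum somewhere contribute to roots; other lines are dominated. Here the surviving (envelope) indices are i = 4, i = 3, i = 2, i = 1, i = 0.
Intersections between consecutive envelope lines give the roots: for adjacent envelope indices i < j the intersection is x = (a_i − a_j) / (j − i). Reading off the sorted break points: {-5, 1, 7, 8}.
Verification: at each break x_0, at least two indices attain the minimum of min_i(a_i + i · x_0).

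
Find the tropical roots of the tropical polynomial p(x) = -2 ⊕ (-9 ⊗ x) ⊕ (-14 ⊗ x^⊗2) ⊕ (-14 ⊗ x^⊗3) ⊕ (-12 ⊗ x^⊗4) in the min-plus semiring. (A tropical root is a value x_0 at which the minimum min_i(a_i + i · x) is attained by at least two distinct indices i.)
Roots: {-2, 0, 5, 7}

Each tropical root is a break point of the lower envelope of the lines y = a_i + i · x (there are 5 lines, with slopes 0, 1, ..., 4). Only the lines that attain the minimum somewhere contribute to roots; other lines are dominated. Here the surviving (envelope) indices are i = 4, i = 3, i = 2, i = 1, i = 0.
Intersections between consecutive envelope lines give the roots: for adjacent envelope indices i < j the intersection is x = (a_i − a_j) / (j − i). Reading off the sorted break points: {-2, 0, 5, 7}.
Verification: at each break x_0, at least two indices attain the minimum of min_i(a_i + i · x_0).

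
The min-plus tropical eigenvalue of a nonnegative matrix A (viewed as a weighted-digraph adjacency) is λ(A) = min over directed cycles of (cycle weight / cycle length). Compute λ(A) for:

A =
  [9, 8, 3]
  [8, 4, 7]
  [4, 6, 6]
λ(A) = 7/2

Enumerate directed cycles and compute their means (weight / length). Sample:
  cycle 0 → 0: weight = 9, length = 1, mean = 9/1 ≈ 9.000
  cycle 1 → 1: weight = 4, length = 1, mean = 4/1 ≈ 4.000
  cycle 2 → 2: weight = 6, length = 1, mean = 6/1 ≈ 6.000
  cycle 0 → 1 → 0: weight = 16, length = 2, mean = 16/2 ≈ 8.000
  cycle 0 → 2 → 0: weight = 7, length = 2, mean = 7/2 ≈ 3.500
  cycle 1 → 0 → 1: weight = 16, length = 2, mean = 16/2 ≈ 8.000
Minimum mean = 3.500, attained e.g. along the cycle 0 → 2 → 0 with weight 7 and length 2. So λ(A) = 7/2 = 7/2.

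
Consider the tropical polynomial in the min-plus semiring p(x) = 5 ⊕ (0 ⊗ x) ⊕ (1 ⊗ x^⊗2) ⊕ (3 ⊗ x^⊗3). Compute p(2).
p(2) = 2

A tropical monomial a ⊗ x^⊗i evaluates to a + i · x. Evaluating each term at x = 2:
  Term 0 contributes 5 + 0 · 2 = 5
  Term 1 contributes 0 + 1 · 2 = 2
  Term 2 contributes 1 + 2 · 2 = 5
  Term 3 contributes 3 + 3 · 2 = 9
p(2) = ⊕ of these = min[5, 2, 5, 9] = 2.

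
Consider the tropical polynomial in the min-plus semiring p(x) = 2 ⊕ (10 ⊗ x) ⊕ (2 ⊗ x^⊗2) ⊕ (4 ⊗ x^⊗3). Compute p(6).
p(6) = 2

A tropical monomial a ⊗ x^⊗i evaluates to a + i · x. Evaluating each term at x = 6:
  Term 0 contributes 2 + 0 · 6 = 2
  Term 1 contributes 10 + 1 · 6 = 16
  Term 2 contributes 2 + 2 · 6 = 14
  Term 3 contributes 4 + 3 · 6 = 22
p(6) = ⊕ of these = min[2, 16, 14, 22] = 2.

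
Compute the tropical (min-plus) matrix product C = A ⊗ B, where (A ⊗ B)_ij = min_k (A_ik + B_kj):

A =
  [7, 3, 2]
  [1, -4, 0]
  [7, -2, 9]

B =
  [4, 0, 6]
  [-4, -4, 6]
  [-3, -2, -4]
A ⊗ B =
  [-1, -1, -2]
  [-8, -8, -4]
  [-6, -6, 4]

Apply the min-plus product entry-by-entry:
  C[0][0] = min over k of (A[0][0] + B[0][0] = 7 + 4 = 11, A[0][1] + B[1][0] = 3 + -4 = -1, A[0][2] + B[2][0] = 2 + -3 = -1) = -1 (attained at k = 1)
  C[0][1] = min over k of (A[0][0] + B[0][1] = 7 + 0 = 7, A[0][1] + B[1][1] = 3 + -4 = -1, A[0][2] + B[2][1] = 2 + -2 = 0) = -1 (attained at k = 1)
  C[0][2] = min over k of (A[0][0] + B[0][2] = 7 + 6 = 13, A[0][1] + B[1][2] = 3 + 6 = 9, A[0][2] + B[2][2] = 2 + -4 = -2) = -2 (attained at k = 2)
  C[1][0] = min over k of (A[1][0] + B[0][0] = 1 + 4 = 5, A[1][1] + B[1][0] = -4 + -4 = -8, A[1][2] + B[2][0] = 0 + -3 = -3) = -8 (attained at k = 1)
  C[1][1] = min over k of (A[1][0] + B[0][1] = 1 + 0 = 1, A[1][1] + B[1][1] = -4 + -4 = -8, A[1][2] + B[2][1] = 0 + -2 = -2) = -8 (attained at k = 1)
  C[1][2] = min over k of (A[1][0] + B[0][2] = 1 + 6 = 7, A[1][1] + B[1][2] = -4 + 6 = 2, A[1][2] + B[2][2] = 0 + -4 = -4) = -4 (attained at k = 2)
  C[2][0] = min over k of (A[2][0] + B[0][0] = 7 + 4 = 11, A[2][1] + B[1][0] = -2 + -4 = -6, A[2][2] + B[2][0] = 9 + -3 = 6) = -6 (attained at k = 1)
  C[2][1] = min over k of (A[2][0] + B[0][1] = 7 + 0 = 7, A[2][1] + B[1][1] = -2 + -4 = -6, A[2][2] + B[2][1] = 9 + -2 = 7) = -6 (attained at k = 1)
  C[2][2] = min over k of (A[2][0] + B[0][2] = 7 + 6 = 13, A[2][1] + B[1][2] = -2 + 6 = 4, A[2][2] + B[2][2] = 9 + -4 = 5) = 4 (attained at k = 1)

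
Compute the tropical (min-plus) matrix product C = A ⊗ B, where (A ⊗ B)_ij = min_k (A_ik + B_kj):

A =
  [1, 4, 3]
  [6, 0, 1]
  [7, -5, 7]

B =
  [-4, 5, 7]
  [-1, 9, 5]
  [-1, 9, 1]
A ⊗ B =
  [-3, 6, 4]
  [-1, 9, 2]
  [-6, 4, 0]

Apply the min-plus product entry-by-entry:
  C[0][0] = min over k of (A[0][0] + B[0][0] = 1 + -4 = -3, A[0][1] + B[1][0] = 4 + -1 = 3, A[0][2] + B[2][0] = 3 + -1 = 2) = -3 (attained at k = 0)
  C[0][1] = min over k of (A[0][0] + B[0][1] = 1 + 5 = 6, A[0][1] + B[1][1] = 4 + 9 = 13, A[0][2] + B[2][1] = 3 + 9 = 12) = 6 (attained at k = 0)
  C[0][2] = min over k of (A[0][0] + B[0][2] = 1 + 7 = 8, A[0][1] + B[1][2] = 4 + 5 = 9, A[0][2] + B[2][2] = 3 + 1 = 4) = 4 (attained at k = 2)
  C[1][0] = min over k of (A[1][0] + B[0][0] = 6 + -4 = 2, A[1][1] + B[1][0] = 0 + -1 = -1, A[1][2] + B[2][0] = 1 + -1 = 0) = -1 (attained at k = 1)
  C[1][1] = min over k of (A[1][0] + B[0][1] = 6 + 5 = 11, A[1][1] + B[1][1] = 0 + 9 = 9, A[1][2] + B[2][1] = 1 + 9 = 10) = 9 (attained at k = 1)
  C[1][2] = min over k of (A[1][0] + B[0][2] = 6 + 7 = 13, A[1][1] + B[1][2] = 0 + 5 = 5, A[1][2] + B[2][2] = 1 + 1 = 2) = 2 (attained at k = 2)
  C[2][0] = min over k of (A[2][0] + B[0][0] = 7 + -4 = 3, A[2][1] + B[1][0] = -5 + -1 = -6, A[2][2] + B[2][0] = 7 + -1 = 6) = -6 (attained at k = 1)
  C[2][1] = min over k of (A[2][0] + B[0][1] = 7 + 5 = 12, A[2][1] + B[1][1] = -5 + 9 = 4, A[2][2] + B[2][1] = 7 + 9 = 16) = 4 (attained at k = 1)
  C[2][2] = min over k of (A[2][0] + B[0][2] = 7 + 7 = 14, A[2][1] + B[1][2] = -5 + 5 = 0, A[2][2] + B[2][2] = 7 + 1 = 8) = 0 (attained at k = 1)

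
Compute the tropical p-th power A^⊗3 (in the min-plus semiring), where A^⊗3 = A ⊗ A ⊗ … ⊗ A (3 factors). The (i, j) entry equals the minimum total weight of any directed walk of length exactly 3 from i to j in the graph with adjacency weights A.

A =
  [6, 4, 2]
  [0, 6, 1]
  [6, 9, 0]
A^⊗3 =
  [8, 8, 2]
  [4, 10, 1]
  [6, 9, 0]

Each entry (A^⊗3)_ij equals the minimum over all length-3 walks i = v_0 → v_1 → … → v_3 = j of Σ_t A[v_t][v_{t+1}]. For example, for (i, j) = (0, 2) we minimise over 9 possible intermediate vertex sequences; the minimum is 2, attained along the walk 0 → 2 → 2 → 2.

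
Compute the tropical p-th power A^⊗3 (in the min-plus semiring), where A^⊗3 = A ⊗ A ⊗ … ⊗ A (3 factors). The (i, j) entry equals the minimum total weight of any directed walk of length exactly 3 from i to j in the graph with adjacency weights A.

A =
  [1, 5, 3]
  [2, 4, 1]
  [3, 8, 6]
A^⊗3 =
  [3, 7, 5]
  [4, 8, 6]
  [5, 9, 7]

Each entry (A^⊗3)_ij equals the minimum over all length-3 walks i = v_0 → v_1 → … → v_3 = j of Σ_t A[v_t][v_{t+1}]. For example, for (i, j) = (0, 2) we minimise over 9 possible intermediate vertex sequences; the minimum is 5, attained along the walk 0 → 0 → 0 → 2.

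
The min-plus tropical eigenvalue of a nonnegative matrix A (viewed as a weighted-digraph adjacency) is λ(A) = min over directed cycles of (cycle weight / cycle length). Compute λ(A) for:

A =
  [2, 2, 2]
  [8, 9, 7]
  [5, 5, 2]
λ(A) = 2

Enumerate directed cycles and compute their means (weight / length). Sample:
  cycle 0 → 0: weight = 2, length = 1, mean = 2/1 ≈ 2.000
  cycle 1 → 1: weight = 9, length = 1, mean = 9/1 ≈ 9.000
  cycle 2 → 2: weight = 2, length = 1, mean = 2/1 ≈ 2.000
  cycle 0 → 1 → 0: weight = 10, length = 2, mean = 10/2 ≈ 5.000
  cycle 0 → 2 → 0: weight = 7, length = 2, mean = 7/2 ≈ 3.500
  cycle 1 → 0 → 1: weight = 10, length = 2, mean = 10/2 ≈ 5.000
Minimum mean = 2.000, attained e.g. along the cycle 0 → 0 with weight 2 and length 1. So λ(A) = 2/1 = 2.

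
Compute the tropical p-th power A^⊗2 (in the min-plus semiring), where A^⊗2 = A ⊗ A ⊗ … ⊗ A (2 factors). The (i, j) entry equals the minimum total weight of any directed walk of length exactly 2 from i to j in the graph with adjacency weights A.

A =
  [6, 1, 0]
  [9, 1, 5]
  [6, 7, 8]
A^⊗2 =
  [6, 2, 6]
  [10, 2, 6]
  [12, 7, 6]

Each entry (A^⊗2)_ij equals the minimum over all length-2 walks i = v_0 → v_1 → … → v_2 = j of Σ_t A[v_t][v_{t+1}]. For example, for (i, j) = (0, 2) we minimise over 3 possible intermediate vertex sequences; the minimum is 6, attained along the walk 0 → 0 → 2.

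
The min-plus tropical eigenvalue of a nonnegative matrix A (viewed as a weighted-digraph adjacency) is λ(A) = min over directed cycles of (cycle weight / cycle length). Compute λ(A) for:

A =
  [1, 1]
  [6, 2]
λ(A) = 1

Enumerate directed cycles and compute their means (weight / length). Sample:
  cycle 0 → 0: weight = 1, length = 1, mean = 1/1 ≈ 1.000
  cycle 1 → 1: weight = 2, length = 1, mean = 2/1 ≈ 2.000
  cycle 0 → 1 → 0: weight = 7, length = 2, mean = 7/2 ≈ 3.500
  cycle 1 → 0 → 1: weight = 7, length = 2, mean = 7/2 ≈ 3.500
Minimum mean = 1.000, attained e.g. along the cycle 0 → 0 with weight 1 and length 1. So λ(A) = 1/1 = 1.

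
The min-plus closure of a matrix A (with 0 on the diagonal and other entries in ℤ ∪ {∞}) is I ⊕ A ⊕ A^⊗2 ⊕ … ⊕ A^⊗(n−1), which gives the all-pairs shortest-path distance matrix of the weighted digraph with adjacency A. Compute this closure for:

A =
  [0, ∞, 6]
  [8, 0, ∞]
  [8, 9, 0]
Closure =
  [0, 15, 6]
  [8, 0, 14]
  [8, 9, 0]

This is the Floyd-Warshall all-pairs shortest-path computation. For each intermediate vertex k = 0, 1, …, 2, update dist[i][j] ← min(dist[i][j], dist[i][k] + dist[k][j]). The final matrix gives, for each (i, j), the minimum total weight of any directed path from i to j (possibly empty when i = j).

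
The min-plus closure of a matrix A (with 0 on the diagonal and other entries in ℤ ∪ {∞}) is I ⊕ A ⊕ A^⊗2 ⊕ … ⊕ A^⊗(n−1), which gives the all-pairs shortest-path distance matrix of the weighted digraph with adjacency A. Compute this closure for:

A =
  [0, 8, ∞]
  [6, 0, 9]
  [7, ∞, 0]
Closure =
  [0, 8, 17]
  [6, 0, 9]
  [7, 15, 0]

This is the Floyd-Warshall all-pairs shortest-path computation. For each intermediate vertex k = 0, 1, …, 2, update dist[i][j] ← min(dist[i][j], dist[i][k] + dist[k][j]). The final matrix gives, for each (i, j), the minimum total weight of any directed path from i to j (possibly empty when i = j).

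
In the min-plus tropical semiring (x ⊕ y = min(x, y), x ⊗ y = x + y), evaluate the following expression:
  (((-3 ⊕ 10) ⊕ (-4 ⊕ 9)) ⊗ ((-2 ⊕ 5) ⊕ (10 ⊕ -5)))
(((-3 ⊕ 10) ⊕ (-4 ⊕ 9)) ⊗ ((-2 ⊕ 5) ⊕ (10 ⊕ -5))) = -9

Expand innermost to outermost. Recall ⊕ takes the minimum of its arguments and ⊗ takes their sum. Working out the expression (((-3 ⊕ 10) ⊕ (-4 ⊕ 9)) ⊗ ((-2 ⊕ 5) ⊕ (10 ⊕ -5))) gives -9.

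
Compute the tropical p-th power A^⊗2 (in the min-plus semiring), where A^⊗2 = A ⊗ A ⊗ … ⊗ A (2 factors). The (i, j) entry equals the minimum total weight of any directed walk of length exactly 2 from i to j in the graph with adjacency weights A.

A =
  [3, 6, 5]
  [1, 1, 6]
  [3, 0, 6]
A^⊗2 =
  [6, 5, 8]
  [2, 2, 6]
  [1, 1, 6]

Each entry (A^⊗2)_ij equals the minimum over all length-2 walks i = v_0 → v_1 → … → v_2 = j of Σ_t A[v_t][v_{t+1}]. For example, for (i, j) = (0, 2) we minimise over 3 possible intermediate vertex sequences; the minimum is 8, attained along the walk 0 → 0 → 2.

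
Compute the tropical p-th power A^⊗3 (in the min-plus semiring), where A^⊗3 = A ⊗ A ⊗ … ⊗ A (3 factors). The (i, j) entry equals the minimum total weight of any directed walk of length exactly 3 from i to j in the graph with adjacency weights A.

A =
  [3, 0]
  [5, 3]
A^⊗3 =
  [8, 5]
  [10, 8]

Each entry (A^⊗3)_ij equals the minimum over all length-3 walks i = v_0 → v_1 → … → v_3 = j of Σ_t A[v_t][v_{t+1}]. For example, for (i, j) = (0, 1) we minimise over 4 possible intermediate vertex sequences; the minimum is 5, attained along the walk 0 → 1 → 0 → 1.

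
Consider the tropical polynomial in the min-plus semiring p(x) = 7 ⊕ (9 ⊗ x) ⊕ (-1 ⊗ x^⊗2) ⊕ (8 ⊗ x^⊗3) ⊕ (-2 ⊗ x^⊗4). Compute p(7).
p(7) = 7

A tropical monomial a ⊗ x^⊗i evaluates to a + i · x. Evaluating each term at x = 7:
  Term 0 contributes 7 + 0 · 7 = 7
  Term 1 contributes 9 + 1 · 7 = 16
  Term 2 contributes -1 + 2 · 7 = 13
  Term 3 contributes 8 + 3 · 7 = 29
  Term 4 contributes -2 + 4 · 7 = 26
p(7) = ⊕ of these = min[7, 16, 13, 29, 26] = 7.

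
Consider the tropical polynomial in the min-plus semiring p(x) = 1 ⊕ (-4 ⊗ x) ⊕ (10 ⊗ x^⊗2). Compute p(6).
p(6) = 1

A tropical monomial a ⊗ x^⊗i evaluates to a + i · x. Evaluating each term at x = 6:
  Term 0 contributes 1 + 0 · 6 = 1
  Term 1 contributes -4 + 1 · 6 = 2
  Term 2 contributes 10 + 2 · 6 = 22
p(6) = ⊕ of these = min[1, 2, 22] = 1.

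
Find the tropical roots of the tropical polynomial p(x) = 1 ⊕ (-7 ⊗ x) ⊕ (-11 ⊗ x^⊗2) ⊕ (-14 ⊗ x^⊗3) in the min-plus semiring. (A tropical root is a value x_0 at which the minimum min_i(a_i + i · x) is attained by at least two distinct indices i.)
Roots: {3, 4, 8}

Each tropical root is a break point of the lower envelope of the lines y = a_i + i · x (there are 4 lines, with slopes 0, 1, ..., 3). Only the lines that attain the minimum somewhere contribute to roots; other lines are dominated. Here the surviving (envelope) indices are i = 3, i = 2, i = 1, i = 0.
Intersections between consecutive envelope lines give the roots: for adjacent envelope indices i < j the intersection is x = (a_i − a_j) / (j − i). Reading off the sorted break points: {3, 4, 8}.
Verification: at each break x_0, at least two indices attain the minimum of min_i(a_i + i · x_0).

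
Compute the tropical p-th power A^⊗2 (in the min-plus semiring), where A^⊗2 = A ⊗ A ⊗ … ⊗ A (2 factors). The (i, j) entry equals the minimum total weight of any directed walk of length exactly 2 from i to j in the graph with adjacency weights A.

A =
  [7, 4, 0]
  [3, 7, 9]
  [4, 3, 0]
A^⊗2 =
  [4, 3, 0]
  [10, 7, 3]
  [4, 3, 0]

Each entry (A^⊗2)_ij equals the minimum over all length-2 walks i = v_0 → v_1 → … → v_2 = j of Σ_t A[v_t][v_{t+1}]. For example, for (i, j) = (0, 2) we minimise over 3 possible intermediate vertex sequences; the minimum is 0, attained along the walk 0 → 2 → 2.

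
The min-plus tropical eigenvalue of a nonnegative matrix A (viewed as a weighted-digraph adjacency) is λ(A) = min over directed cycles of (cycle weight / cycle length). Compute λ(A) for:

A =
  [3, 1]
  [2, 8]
λ(A) = 3/2

Enumerate directed cycles and compute their means (weight / length). Sample:
  cycle 0 → 0: weight = 3, length = 1, mean = 3/1 ≈ 3.000
  cycle 1 → 1: weight = 8, length = 1, mean = 8/1 ≈ 8.000
  cycle 0 → 1 → 0: weight = 3, length = 2, mean = 3/2 ≈ 1.500
  cycle 1 → 0 → 1: weight = 3, length = 2, mean = 3/2 ≈ 1.500
Minimum mean = 1.500, attained e.g. along the cycle 0 → 1 → 0 with weight 3 and length 2. So λ(A) = 3/2 = 3/2.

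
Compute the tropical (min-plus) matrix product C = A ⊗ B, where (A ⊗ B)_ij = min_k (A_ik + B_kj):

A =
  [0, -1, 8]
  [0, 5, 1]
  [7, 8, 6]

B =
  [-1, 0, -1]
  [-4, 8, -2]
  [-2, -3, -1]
A ⊗ B =
  [-5, 0, -3]
  [-1, -2, -1]
  [4, 3, 5]

Apply the min-plus product entry-by-entry:
  C[0][0] = min over k of (A[0][0] + B[0][0] = 0 + -1 = -1, A[0][1] + B[1][0] = -1 + -4 = -5, A[0][2] + B[2][0] = 8 + -2 = 6) = -5 (attained at k = 1)
  C[0][1] = min over k of (A[0][0] + B[0][1] = 0 + 0 = 0, A[0][1] + B[1][1] = -1 + 8 = 7, A[0][2] + B[2][1] = 8 + -3 = 5) = 0 (attained at k = 0)
  C[0][2] = min over k of (A[0][0] + B[0][2] = 0 + -1 = -1, A[0][1] + B[1][2] = -1 + -2 = -3, A[0][2] + B[2][2] = 8 + -1 = 7) = -3 (attained at k = 1)
  C[1][0] = min over k of (A[1][0] + B[0][0] = 0 + -1 = -1, A[1][1] + B[1][0] = 5 + -4 = 1, A[1][2] + B[2][0] = 1 + -2 = -1) = -1 (attained at k = 0)
  C[1][1] = min over k of (A[1][0] + B[0][1] = 0 + 0 = 0, A[1][1] + B[1][1] = 5 + 8 = 13, A[1][2] + B[2][1] = 1 + -3 = -2) = -2 (attained at k = 2)
  C[1][2] = min over k of (A[1][0] + B[0][2] = 0 + -1 = -1, A[1][1] + B[1][2] = 5 + -2 = 3, A[1][2] + B[2][2] = 1 + -1 = 0) = -1 (attained at k = 0)
  C[2][0] = min over k of (A[2][0] + B[0][0] = 7 + -1 = 6, A[2][1] + B[1][0] = 8 + -4 = 4, A[2][2] + B[2][0] = 6 + -2 = 4) = 4 (attained at k = 1)
  C[2][1] = min over k of (A[2][0] + B[0][1] = 7 + 0 = 7, A[2][1] + B[1][1] = 8 + 8 = 16, A[2][2] + B[2][1] = 6 + -3 = 3) = 3 (attained at k = 2)
  C[2][2] = min over k of (A[2][0] + B[0][2] = 7 + -1 = 6, A[2][1] + B[1][2] = 8 + -2 = 6, A[2][2] + B[2][2] = 6 + -1 = 5) = 5 (attained at k = 2)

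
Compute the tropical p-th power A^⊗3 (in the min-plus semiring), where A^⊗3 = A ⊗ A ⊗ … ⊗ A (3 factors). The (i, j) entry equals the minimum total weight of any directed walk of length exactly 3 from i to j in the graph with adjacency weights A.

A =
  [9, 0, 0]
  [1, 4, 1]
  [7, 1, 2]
A^⊗3 =
  [2, 1, 1]
  [2, 2, 2]
  [4, 2, 2]

Each entry (A^⊗3)_ij equals the minimum over all length-3 walks i = v_0 → v_1 → … → v_3 = j of Σ_t A[v_t][v_{t+1}]. For example, for (i, j) = (0, 2) we minimise over 9 possible intermediate vertex sequences; the minimum is 1, attained along the walk 0 → 1 → 0 → 2.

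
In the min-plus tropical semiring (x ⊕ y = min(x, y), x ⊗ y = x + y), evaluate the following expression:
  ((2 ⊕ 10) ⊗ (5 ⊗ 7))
((2 ⊕ 10) ⊗ (5 ⊗ 7)) = 14

Expand innermost to outermost. Recall ⊕ takes the minimum of its arguments and ⊗ takes their sum. Working out the expression ((2 ⊕ 10) ⊗ (5 ⊗ 7)) gives 14.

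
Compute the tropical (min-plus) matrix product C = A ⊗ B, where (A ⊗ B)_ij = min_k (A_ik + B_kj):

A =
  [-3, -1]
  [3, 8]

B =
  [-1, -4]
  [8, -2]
A ⊗ B =
  [-4, -7]
  [2, -1]

Apply the min-plus product entry-by-entry:
  C[0][0] = min over k of (A[0][0] + B[0][0] = -3 + -1 = -4, A[0][1] + B[1][0] = -1 + 8 = 7) = -4 (attained at k = 0)
  C[0][1] = min over k of (A[0][0] + B[0][1] = -3 + -4 = -7, A[0][1] + B[1][1] = -1 + -2 = -3) = -7 (attained at k = 0)
  C[1][0] = min over k of (A[1][0] + B[0][0] = 3 + -1 = 2, A[1][1] + B[1][0] = 8 + 8 = 16) = 2 (attained at k = 0)
  C[1][1] = min over k of (A[1][0] + B[0][1] = 3 + -4 = -1, A[1][1] + B[1][1] = 8 + -2 = 6) = -1 (attained at k = 0)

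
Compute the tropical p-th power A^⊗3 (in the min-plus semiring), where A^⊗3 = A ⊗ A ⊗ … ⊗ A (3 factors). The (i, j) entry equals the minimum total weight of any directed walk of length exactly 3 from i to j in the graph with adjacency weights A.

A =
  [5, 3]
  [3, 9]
A^⊗3 =
  [11, 9]
  [9, 11]

Each entry (A^⊗3)_ij equals the minimum over all length-3 walks i = v_0 → v_1 → … → v_3 = j of Σ_t A[v_t][v_{t+1}]. For example, for (i, j) = (0, 1) we minimise over 4 possible intermediate vertex sequences; the minimum is 9, attained along the walk 0 → 1 → 0 → 1.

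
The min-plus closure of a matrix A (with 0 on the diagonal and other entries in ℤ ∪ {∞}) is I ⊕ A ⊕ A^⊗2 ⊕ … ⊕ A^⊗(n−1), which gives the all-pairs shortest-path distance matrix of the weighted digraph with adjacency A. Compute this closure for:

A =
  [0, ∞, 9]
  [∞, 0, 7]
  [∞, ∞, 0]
Closure =
  [0, ∞, 9]
  [∞, 0, 7]
  [∞, ∞, 0]

This is the Floyd-Warshall all-pairs shortest-path computation. For each intermediate vertex k = 0, 1, …, 2, update dist[i][j] ← min(dist[i][j], dist[i][k] + dist[k][j]). The final matrix gives, for each (i, j), the minimum total weight of any directed path from i to j (possibly empty when i = j).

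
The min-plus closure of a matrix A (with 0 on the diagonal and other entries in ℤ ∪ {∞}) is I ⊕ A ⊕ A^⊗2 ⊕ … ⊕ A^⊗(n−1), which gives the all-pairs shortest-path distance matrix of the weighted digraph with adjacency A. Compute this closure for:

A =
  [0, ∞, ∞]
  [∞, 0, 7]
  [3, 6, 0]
Closure =
  [0, ∞, ∞]
  [10, 0, 7]
  [3, 6, 0]

This is the Floyd-Warshall all-pairs shortest-path computation. For each intermediate vertex k = 0, 1, …, 2, update dist[i][j] ← min(dist[i][j], dist[i][k] + dist[k][j]). The final matrix gives, for each (i, j), the minimum total weight of any directed path from i to j (possibly empty when i = j).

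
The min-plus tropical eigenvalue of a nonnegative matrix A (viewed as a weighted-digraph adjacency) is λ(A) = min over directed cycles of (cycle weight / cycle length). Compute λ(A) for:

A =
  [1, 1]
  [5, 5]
λ(A) = 1

Enumerate directed cycles and compute their means (weight / length). Sample:
  cycle 0 → 0: weight = 1, length = 1, mean = 1/1 ≈ 1.000
  cycle 1 → 1: weight = 5, length = 1, mean = 5/1 ≈ 5.000
  cycle 0 → 1 → 0: weight = 6, length = 2, mean = 6/2 ≈ 3.000
  cycle 1 → 0 → 1: weight = 6, length = 2, mean = 6/2 ≈ 3.000
Minimum mean = 1.000, attained e.g. along the cycle 0 → 0 with weight 1 and length 1. So λ(A) = 1/1 = 1.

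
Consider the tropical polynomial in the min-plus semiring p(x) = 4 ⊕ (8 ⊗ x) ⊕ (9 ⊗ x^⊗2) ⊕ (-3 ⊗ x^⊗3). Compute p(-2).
p(-2) = -9

A tropical monomial a ⊗ x^⊗i evaluates to a + i · x. Evaluating each term at x = -2:
  Term 0 contributes 4 + 0 · -2 = 4
  Term 1 contributes 8 + 1 · -2 = 6
  Term 2 contributes 9 + 2 · -2 = 5
  Term 3 contributes -3 + 3 · -2 = -9
p(-2) = ⊕ of these = min[4, 6, 5, -9] = -9.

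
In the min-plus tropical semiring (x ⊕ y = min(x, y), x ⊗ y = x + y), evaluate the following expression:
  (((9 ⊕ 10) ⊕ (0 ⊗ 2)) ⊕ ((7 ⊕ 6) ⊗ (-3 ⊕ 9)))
(((9 ⊕ 10) ⊕ (0 ⊗ 2)) ⊕ ((7 ⊕ 6) ⊗ (-3 ⊕ 9))) = 2

Expand innermost to outermost. Recall ⊕ takes the minimum of its arguments and ⊗ takes their sum. Working out the expression (((9 ⊕ 10) ⊕ (0 ⊗ 2)) ⊕ ((7 ⊕ 6) ⊗ (-3 ⊕ 9))) gives 2.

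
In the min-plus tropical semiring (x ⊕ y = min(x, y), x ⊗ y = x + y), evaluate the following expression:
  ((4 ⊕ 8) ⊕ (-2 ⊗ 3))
((4 ⊕ 8) ⊕ (-2 ⊗ 3)) = 1

Expand innermost to outermost. Recall ⊕ takes the minimum of its arguments and ⊗ takes their sum. Working out the expression ((4 ⊕ 8) ⊕ (-2 ⊗ 3)) gives 1.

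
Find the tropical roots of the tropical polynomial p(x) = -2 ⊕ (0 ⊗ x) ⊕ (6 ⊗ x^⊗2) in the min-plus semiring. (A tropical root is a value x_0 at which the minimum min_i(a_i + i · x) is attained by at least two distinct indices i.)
Roots: {-6, -2}

Each tropical root is a break point of the lower envelope of the lines y = a_i + i · x (there are 3 lines, with slopes 0, 1, ..., 2). Only the lines that attain the minimum somewhere contribute to roots; other lines are dominated. Here the surviving (envelope) indices are i = 2, i = 1, i = 0.
Intersections between consecutive envelope lines give the roots: for adjacent envelope indices i < j the intersection is x = (a_i − a_j) / (j − i). Reading off the sorted break points: {-6, -2}.
Verification: at each break x_0, at least two indices attain the minimum of min_i(a_i + i · x_0).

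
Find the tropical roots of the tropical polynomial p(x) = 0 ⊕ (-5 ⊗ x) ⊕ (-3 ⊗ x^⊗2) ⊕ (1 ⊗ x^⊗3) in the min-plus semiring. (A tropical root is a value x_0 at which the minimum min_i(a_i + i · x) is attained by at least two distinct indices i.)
Roots: {-4, -2, 5}

Each tropical root is a break point of the lower envelope of the lines y = a_i + i · x (there are 4 lines, with slopes 0, 1, ..., 3). Only the lines that attain the minimum somewhere contribute to roots; other lines are dominated. Here the surviving (envelope) indices are i = 3, i = 2, i = 1, i = 0.
Intersections between consecutive envelope lines give the roots: for adjacent envelope indices i < j the intersection is x = (a_i − a_j) / (j − i). Reading off the sorted break points: {-4, -2, 5}.
Verification: at each break x_0, at least two indices attain the minimum of min_i(a_i + i · x_0).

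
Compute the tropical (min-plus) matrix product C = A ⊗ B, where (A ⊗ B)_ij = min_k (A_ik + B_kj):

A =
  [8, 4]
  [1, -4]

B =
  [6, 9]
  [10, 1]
A ⊗ B =
  [14, 5]
  [6, -3]

Apply the min-plus product entry-by-entry:
  C[0][0] = min over k of (A[0][0] + B[0][0] = 8 + 6 = 14, A[0][1] + B[1][0] = 4 + 10 = 14) = 14 (attained at k = 0)
  C[0][1] = min over k of (A[0][0] + B[0][1] = 8 + 9 = 17, A[0][1] + B[1][1] = 4 + 1 = 5) = 5 (attained at k = 1)
  C[1][0] = min over k of (A[1][0] + B[0][0] = 1 + 6 = 7, A[1][1] + B[1][0] = -4 + 10 = 6) = 6 (attained at k = 1)
  C[1][1] = min over k of (A[1][0] + B[0][1] = 1 + 9 = 10, A[1][1] + B[1][1] = -4 + 1 = -3) = -3 (attained at k = 1)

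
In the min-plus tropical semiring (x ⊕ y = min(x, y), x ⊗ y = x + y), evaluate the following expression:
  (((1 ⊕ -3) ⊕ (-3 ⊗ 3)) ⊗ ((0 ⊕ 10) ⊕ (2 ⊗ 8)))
(((1 ⊕ -3) ⊕ (-3 ⊗ 3)) ⊗ ((0 ⊕ 10) ⊕ (2 ⊗ 8))) = -3

Expand innermost to outermost. Recall ⊕ takes the minimum of its arguments and ⊗ takes their sum. Working out the expression (((1 ⊕ -3) ⊕ (-3 ⊗ 3)) ⊗ ((0 ⊕ 10) ⊕ (2 ⊗ 8))) gives -3.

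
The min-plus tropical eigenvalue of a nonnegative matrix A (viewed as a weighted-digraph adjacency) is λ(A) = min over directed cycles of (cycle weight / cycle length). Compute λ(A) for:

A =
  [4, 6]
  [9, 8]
λ(A) = 4

Enumerate directed cycles and compute their means (weight / length). Sample:
  cycle 0 → 0: weight = 4, length = 1, mean = 4/1 ≈ 4.000
  cycle 1 → 1: weight = 8, length = 1, mean = 8/1 ≈ 8.000
  cycle 0 → 1 → 0: weight = 15, length = 2, mean = 15/2 ≈ 7.500
  cycle 1 → 0 → 1: weight = 15, length = 2, mean = 15/2 ≈ 7.500
Minimum mean = 4.000, attained e.g. along the cycle 0 → 0 with weight 4 and length 1. So λ(A) = 4/1 = 4.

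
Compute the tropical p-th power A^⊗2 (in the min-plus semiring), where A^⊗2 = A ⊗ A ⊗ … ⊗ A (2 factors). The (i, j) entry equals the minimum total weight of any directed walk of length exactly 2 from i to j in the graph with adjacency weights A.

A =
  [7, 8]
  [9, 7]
A^⊗2 =
  [14, 15]
  [16, 14]

Each entry (A^⊗2)_ij equals the minimum over all length-2 walks i = v_0 → v_1 → … → v_2 = j of Σ_t A[v_t][v_{t+1}]. For example, for (i, j) = (0, 1) we minimise over 2 possible intermediate vertex sequences; the minimum is 15, attained along the walk 0 → 0 → 1.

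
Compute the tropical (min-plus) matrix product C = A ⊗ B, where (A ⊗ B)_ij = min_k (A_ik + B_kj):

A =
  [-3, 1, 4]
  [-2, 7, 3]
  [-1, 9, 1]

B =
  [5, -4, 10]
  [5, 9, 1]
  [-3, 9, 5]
A ⊗ B =
  [1, -7, 2]
  [0, -6, 8]
  [-2, -5, 6]

Apply the min-plus product entry-by-entry:
  C[0][0] = min over k of (A[0][0] + B[0][0] = -3 + 5 = 2, A[0][1] + B[1][0] = 1 + 5 = 6, A[0][2] + B[2][0] = 4 + -3 = 1) = 1 (attained at k = 2)
  C[0][1] = min over k of (A[0][0] + B[0][1] = -3 + -4 = -7, A[0][1] + B[1][1] = 1 + 9 = 10, A[0][2] + B[2][1] = 4 + 9 = 13) = -7 (attained at k = 0)
  C[0][2] = min over k of (A[0][0] + B[0][2] = -3 + 10 = 7, A[0][1] + B[1][2] = 1 + 1 = 2, A[0][2] + B[2][2] = 4 + 5 = 9) = 2 (attained at k = 1)
  C[1][0] = min over k of (A[1][0] + B[0][0] = -2 + 5 = 3, A[1][1] + B[1][0] = 7 + 5 = 12, A[1][2] + B[2][0] = 3 + -3 = 0) = 0 (attained at k = 2)
  C[1][1] = min over k of (A[1][0] + B[0][1] = -2 + -4 = -6, A[1][1] + B[1][1] = 7 + 9 = 16, A[1][2] + B[2][1] = 3 + 9 = 12) = -6 (attained at k = 0)
  C[1][2] = min over k of (A[1][0] + B[0][2] = -2 + 10 = 8, A[1][1] + B[1][2] = 7 + 1 = 8, A[1][2] + B[2][2] = 3 + 5 = 8) = 8 (attained at k = 0)
  C[2][0] = min over k of (A[2][0] + B[0][0] = -1 + 5 = 4, A[2][1] + B[1][0] = 9 + 5 = 14, A[2][2] + B[2][0] = 1 + -3 = -2) = -2 (attained at k = 2)
  C[2][1] = min over k of (A[2][0] + B[0][1] = -1 + -4 = -5, A[2][1] + B[1][1] = 9 + 9 = 18, A[2][2] + B[2][1] = 1 + 9 = 10) = -5 (attained at k = 0)
  C[2][2] = min over k of (A[2][0] + B[0][2] = -1 + 10 = 9, A[2][1] + B[1][2] = 9 + 1 = 10, A[2][2] + B[2][2] = 1 + 5 = 6) = 6 (attained at k = 2)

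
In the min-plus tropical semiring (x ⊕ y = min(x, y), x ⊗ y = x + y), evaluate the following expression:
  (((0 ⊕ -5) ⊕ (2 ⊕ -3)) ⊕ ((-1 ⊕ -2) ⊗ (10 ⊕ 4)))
(((0 ⊕ -5) ⊕ (2 ⊕ -3)) ⊕ ((-1 ⊕ -2) ⊗ (10 ⊕ 4))) = -5

Expand innermost to outermost. Recall ⊕ takes the minimum of its arguments and ⊗ takes their sum. Working out the expression (((0 ⊕ -5) ⊕ (2 ⊕ -3)) ⊕ ((-1 ⊕ -2) ⊗ (10 ⊕ 4))) gives -5.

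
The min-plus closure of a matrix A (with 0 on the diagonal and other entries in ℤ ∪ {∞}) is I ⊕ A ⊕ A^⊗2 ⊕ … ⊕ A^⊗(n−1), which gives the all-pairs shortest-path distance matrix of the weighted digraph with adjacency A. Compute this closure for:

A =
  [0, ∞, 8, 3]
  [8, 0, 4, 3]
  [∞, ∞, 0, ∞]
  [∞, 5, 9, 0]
Closure =
  [0, 8, 8, 3]
  [8, 0, 4, 3]
  [∞, ∞, 0, ∞]
  [13, 5, 9, 0]

This is the Floyd-Warshall all-pairs shortest-path computation. For each intermediate vertex k = 0, 1, …, 3, update dist[i][j] ← min(dist[i][j], dist[i][k] + dist[k][j]). The final matrix gives, for each (i, j), the minimum total weight of any directed path from i to j (possibly empty when i = j).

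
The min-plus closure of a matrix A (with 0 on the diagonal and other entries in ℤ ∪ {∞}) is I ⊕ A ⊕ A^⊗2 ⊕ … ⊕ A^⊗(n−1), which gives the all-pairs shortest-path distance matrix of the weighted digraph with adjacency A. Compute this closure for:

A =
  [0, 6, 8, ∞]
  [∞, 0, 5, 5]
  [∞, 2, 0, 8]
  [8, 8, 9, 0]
Closure =
  [0, 6, 8, 11]
  [13, 0, 5, 5]
  [15, 2, 0, 7]
  [8, 8, 9, 0]

This is the Floyd-Warshall all-pairs shortest-path computation. For each intermediate vertex k = 0, 1, …, 3, update dist[i][j] ← min(dist[i][j], dist[i][k] + dist[k][j]). The final matrix gives, for each (i, j), the minimum total weight of any directed path from i to j (possibly empty when i = j).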